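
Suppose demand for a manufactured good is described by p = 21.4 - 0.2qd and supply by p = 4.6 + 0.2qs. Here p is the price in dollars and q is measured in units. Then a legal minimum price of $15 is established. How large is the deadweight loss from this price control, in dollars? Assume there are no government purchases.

20

Rearranging demand gives qd = 107 - 5p; rearranging supply gives qs = 5p - 23. Setting quantity demanded equal to quantity supplied, 107 - 5p = 5p - 23, gives p* = 13 and q* = 42.
Because the floor (15) lies above the market-clearing price, it is binding.
At p = 15: qd = 107 - 5·15 = 32 and qs = 5·15 - 23 = 52.
Quantity traded falls to 32. At q = 32 the demand price is (107 - 32)/5 = 15 and the supply price is (23 + 32)/5 = 11.
Deadweight loss = ½ · (15 - 11) · (42 - 32) = ½ · 4 · 10 = 20.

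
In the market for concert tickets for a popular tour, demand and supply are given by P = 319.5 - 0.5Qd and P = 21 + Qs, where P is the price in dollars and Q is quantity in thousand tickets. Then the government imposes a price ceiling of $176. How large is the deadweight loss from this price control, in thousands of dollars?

1452

Rearranging demand gives Qd = 639 - 2P; rearranging supply gives Qs = P - 21. Without the control the market clears where 639 - 2P = P - 21, i.e. P* = 220 and Q* = 199.
Because the ceiling (176) lies below the market-clearing price, it is binding.
At P = 176: Qd = 639 - 2·176 = 287 and Qs = 176 - 21 = 155.
Quantity traded falls to 155. At Q = 155 the demand price is (639 - 155)/2 = 242 and the supply price is 21 + 155 = 176.
Deadweight loss = ½ · (242 - 176) · (199 - 155) = ½ · 66 · 44 = 1452.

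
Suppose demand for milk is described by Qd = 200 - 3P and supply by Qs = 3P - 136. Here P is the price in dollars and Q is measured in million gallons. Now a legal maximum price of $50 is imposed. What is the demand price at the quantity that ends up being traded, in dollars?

62

In a free market, 200 - 3P = 3P - 136 gives the equilibrium P* = 56, Q* = 32.
Since 50 < 56, the ceiling is binding.
At P = 50: Qd = 200 - 3·50 = 50 and Qs = 3·50 - 136 = 14.
Only 14 units reach the market. On the demand curve, the marginal buyer's willingness to pay at Q = 14 is (200 - 14)/3 = 62.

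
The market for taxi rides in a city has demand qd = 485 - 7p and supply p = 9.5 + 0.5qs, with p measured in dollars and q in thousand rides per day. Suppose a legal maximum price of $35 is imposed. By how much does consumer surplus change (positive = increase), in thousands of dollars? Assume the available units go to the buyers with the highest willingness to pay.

Rearranging supply gives qs = 2p - 19. Setting quantity demanded equal to quantity supplied, 485 - 7p = 2p - 19, gives p* = 56 and q* = 93.
Since 35 < 56, the ceiling is binding.
At p = 35: qd = 485 - 7·35 = 240 and qs = 2·35 - 19 = 51.
Consumer surplus without the control is ½ · (485/7 - 56) · 93 = 8649/14.
With the ceiling, 51 units are sold at 35 (assume they go to the highest-value buyers). The demand price at q = 51 is 62, so CS = ½ · [(485/7 - 35) + (62 - 35)] · 51 = 21879/14.
Change in consumer surplus = 21879/14 - 8649/14 = 945.

945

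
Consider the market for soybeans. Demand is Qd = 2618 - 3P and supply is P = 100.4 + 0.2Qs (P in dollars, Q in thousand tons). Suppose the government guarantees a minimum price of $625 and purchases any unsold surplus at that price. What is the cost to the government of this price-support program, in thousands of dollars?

Rearranging supply gives Qs = 5P - 502. In a free market, 2618 - 3P = 5P - 502 gives the equilibrium P* = 390, Q* = 1448.
The floor of 625 is above the equilibrium price 390, so it binds.
At P = 625: Qd = 2618 - 3·625 = 743 and Qs = 5·625 - 502 = 2623.
Surplus = Qs - Qd = 1880.
Government expenditure = surplus × support price = 1880 × 625 = 1175000.

1175000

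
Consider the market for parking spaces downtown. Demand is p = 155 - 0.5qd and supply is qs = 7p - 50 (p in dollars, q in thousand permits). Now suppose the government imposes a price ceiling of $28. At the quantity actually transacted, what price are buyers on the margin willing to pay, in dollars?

82

Rearranging demand gives qd = 310 - 2p. Setting quantity demanded equal to quantity supplied, 310 - 2p = 7p - 50, gives p* = 40 and q* = 230.
Since 28 < 40, the ceiling is binding.
At p = 28: qd = 310 - 2·28 = 254 and qs = 7·28 - 50 = 146.
Only 146 units reach the market. On the demand curve, the marginal buyer's willingness to pay at q = 146 is (310 - 146)/2 = 82.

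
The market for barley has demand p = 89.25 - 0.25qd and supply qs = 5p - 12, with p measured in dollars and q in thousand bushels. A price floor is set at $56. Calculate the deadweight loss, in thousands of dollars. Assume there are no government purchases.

Rearranging demand gives qd = 357 - 4p. In a free market, 357 - 4p = 5p - 12 gives the equilibrium p* = 41, q* = 193.
The floor of 56 is above the equilibrium price 41, so it binds.
At p = 56: qd = 357 - 4·56 = 133 and qs = 5·56 - 12 = 268.
Quantity traded falls to 133. At q = 133 the demand price is (357 - 133)/4 = 56 and the supply price is (12 + 133)/5 = 29.
Deadweight loss = ½ · (56 - 29) · (193 - 133) = ½ · 27 · 60 = 810.

810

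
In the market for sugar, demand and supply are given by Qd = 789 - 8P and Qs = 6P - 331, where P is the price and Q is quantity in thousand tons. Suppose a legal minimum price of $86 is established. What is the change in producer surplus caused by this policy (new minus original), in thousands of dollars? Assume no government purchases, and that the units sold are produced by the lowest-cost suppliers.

Setting quantity demanded equal to quantity supplied, 789 - 8P = 6P - 331, gives P* = 80 and Q* = 149.
Because the floor (86) lies above the market-clearing price, it is binding.
At P = 86: Qd = 789 - 8·86 = 101 and Qs = 6·86 - 331 = 185.
Producer surplus without the control is ½ · (80 - 331/6) · 149 = 22201/12.
With the floor, 101 units are sold at 86. The supply price at Q = 101 is 72, so PS = ½ · [(86 - 331/6) + (86 - 72)] · 101 = 27169/12.
Change in producer surplus = 27169/12 - 22201/12 = 414.

414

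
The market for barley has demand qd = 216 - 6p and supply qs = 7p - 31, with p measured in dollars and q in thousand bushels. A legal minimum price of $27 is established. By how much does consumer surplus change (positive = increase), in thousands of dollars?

-624

Setting quantity demanded equal to quantity supplied, 216 - 6p = 7p - 31, gives p* = 19 and q* = 102.
The floor of 27 is above the equilibrium price 19, so it binds.
At p = 27: qd = 216 - 6·27 = 54 and qs = 7·27 - 31 = 158.
Consumer surplus without the control is ½ · (36 - 19) · 102 = 867.
With the floor, consumers buy 54 units at 27, so CS = ½ · (36 - 27) · 54 = 243.
Change in consumer surplus = 243 - 867 = -624.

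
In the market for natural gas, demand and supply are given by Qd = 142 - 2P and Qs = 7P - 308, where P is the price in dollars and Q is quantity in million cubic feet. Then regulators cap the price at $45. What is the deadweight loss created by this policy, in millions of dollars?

In a free market, 142 - 2P = 7P - 308 gives the equilibrium P* = 50, Q* = 42.
The ceiling of 45 is below the equilibrium price 50, so it binds.
At P = 45: Qd = 142 - 2·45 = 52 and Qs = 7·45 - 308 = 7.
Quantity traded falls to 7. At Q = 7 the demand price is (142 - 7)/2 = 67.5 and the supply price is (308 + 7)/7 = 45.
Deadweight loss = ½ · (67.5 - 45) · (42 - 7) = ½ · 22.5 · 35 = 393.75.

393.75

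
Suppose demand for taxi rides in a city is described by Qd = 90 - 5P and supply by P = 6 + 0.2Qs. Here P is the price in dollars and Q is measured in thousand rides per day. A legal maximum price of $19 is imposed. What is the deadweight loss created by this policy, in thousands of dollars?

0

Rearranging supply gives Qs = 5P - 30. Setting quantity demanded equal to quantity supplied, 90 - 5P = 5P - 30, gives P* = 12 and Q* = 30.
Since 19 is above P* = 12, the ceiling does not bind and the free-market outcome prevails.
Since the control does not bind, no trades are prevented and deadweight loss is zero.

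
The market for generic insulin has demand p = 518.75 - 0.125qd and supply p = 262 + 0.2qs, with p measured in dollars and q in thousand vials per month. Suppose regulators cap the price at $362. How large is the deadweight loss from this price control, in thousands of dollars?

13666.25

Rearranging demand gives qd = 4150 - 8p; rearranging supply gives qs = 5p - 1310. Setting quantity demanded equal to quantity supplied, 4150 - 8p = 5p - 1310, gives p* = 420 and q* = 790.
Since 362 < 420, the ceiling is binding.
At p = 362: qd = 4150 - 8·362 = 1254 and qs = 5·362 - 1310 = 500.
Quantity traded falls to 500. At q = 500 the demand price is (4150 - 500)/8 = 456.25 and the supply price is (1310 + 500)/5 = 362.
Deadweight loss = ½ · (456.25 - 362) · (790 - 500) = ½ · 94.25 · 290 = 13666.25.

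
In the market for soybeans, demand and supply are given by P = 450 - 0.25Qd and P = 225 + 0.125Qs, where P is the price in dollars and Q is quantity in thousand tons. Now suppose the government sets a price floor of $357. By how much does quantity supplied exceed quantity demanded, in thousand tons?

684

Rearranging demand gives Qd = 1800 - 4P; rearranging supply gives Qs = 8P - 1800. Equilibrium: 1800 - 4P = 8P - 1800, so 3600 = 12P and P* = 300, Q* = 600.
The floor of 357 is above the equilibrium price 300, so it binds.
At P = 357: Qd = 1800 - 4·357 = 372 and Qs = 8·357 - 1800 = 1056.
Surplus = Qs - Qd = 1056 - 372 = 684.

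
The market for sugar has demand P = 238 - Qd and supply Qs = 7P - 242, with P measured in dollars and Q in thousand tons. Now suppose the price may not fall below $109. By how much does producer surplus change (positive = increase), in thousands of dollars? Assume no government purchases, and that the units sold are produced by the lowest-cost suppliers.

6149.5

Rearranging demand gives Qd = 238 - P. In a free market, 238 - P = 7P - 242 gives the equilibrium P* = 60, Q* = 178.
The floor of 109 is above the equilibrium price 60, so it binds.
At P = 109: Qd = 238 - 109 = 129 and Qs = 7·109 - 242 = 521.
Producer surplus without the control is ½ · (60 - 242/7) · 178 = 15842/7.
With the floor, 129 units are sold at 109. The supply price at Q = 129 is 53, so PS = ½ · [(109 - 242/7) + (109 - 53)] · 129 = 117777/14.
Change in producer surplus = 117777/14 - 15842/7 = 6149.5.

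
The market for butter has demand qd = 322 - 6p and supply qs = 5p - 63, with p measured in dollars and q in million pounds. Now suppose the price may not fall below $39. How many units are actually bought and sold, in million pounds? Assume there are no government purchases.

88

Equilibrium: 322 - 6p = 5p - 63, so 385 = 11p and p* = 35, q* = 112.
Since 39 > 35, the floor is binding.
At p = 39: qd = 322 - 6·39 = 88 and qs = 5·39 - 63 = 132.
The quantity actually transacted is the short side, demand: 88.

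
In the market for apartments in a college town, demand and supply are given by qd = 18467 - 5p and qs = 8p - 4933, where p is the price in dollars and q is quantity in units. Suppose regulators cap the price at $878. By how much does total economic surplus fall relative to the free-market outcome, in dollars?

Without the control the market clears where 18467 - 5p = 8p - 4933, i.e. p* = 1800 and q* = 9467.
Since 878 < 1800, the ceiling is binding.
At p = 878: qd = 18467 - 5·878 = 14077 and qs = 8·878 - 4933 = 2091.
Quantity traded falls to 2091. At q = 2091 the demand price is (18467 - 2091)/5 = 3275.2 and the supply price is (4933 + 2091)/8 = 878.
Deadweight loss = ½ · (3275.2 - 878) · (9467 - 2091) = ½ · 2397.2 · 7376 = 8840873.6.

8840873.6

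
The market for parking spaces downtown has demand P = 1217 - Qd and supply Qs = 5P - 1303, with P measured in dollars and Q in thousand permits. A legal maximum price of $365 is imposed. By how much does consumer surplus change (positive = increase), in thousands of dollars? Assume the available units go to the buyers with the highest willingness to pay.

-9102.5

Rearranging demand gives Qd = 1217 - P. Without the control the market clears where 1217 - P = 5P - 1303, i.e. P* = 420 and Q* = 797.
Since 365 < 420, the ceiling is binding.
At P = 365: Qd = 1217 - 365 = 852 and Qs = 5·365 - 1303 = 522.
Consumer surplus without the control is ½ · (1217 - 420) · 797 = 317604.5.
With the ceiling, 522 units are sold at 365 (assume they go to the highest-value buyers). The demand price at Q = 522 is 695, so CS = ½ · [(1217 - 365) + (695 - 365)] · 522 = 308502.
Change in consumer surplus = 308502 - 317604.5 = -9102.5.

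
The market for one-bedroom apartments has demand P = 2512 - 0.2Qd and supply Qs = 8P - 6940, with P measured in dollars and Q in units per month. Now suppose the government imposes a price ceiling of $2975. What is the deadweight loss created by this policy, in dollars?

0

Rearranging demand gives Qd = 12560 - 5P. Equilibrium: 12560 - 5P = 8P - 6940, so 19500 = 13P and P* = 1500, Q* = 5060.
Since 2975 is above P* = 1500, the ceiling does not bind and the free-market outcome prevails.
Since the control does not bind, no trades are prevented and deadweight loss is zero.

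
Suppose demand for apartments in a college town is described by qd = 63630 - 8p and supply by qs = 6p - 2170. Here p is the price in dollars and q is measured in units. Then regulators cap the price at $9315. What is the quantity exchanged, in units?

In a free market, 63630 - 8p = 6p - 2170 gives the equilibrium p* = 4700, q* = 26030.
Since 9315 is above p* = 4700, the ceiling does not bind and the free-market outcome prevails.

26030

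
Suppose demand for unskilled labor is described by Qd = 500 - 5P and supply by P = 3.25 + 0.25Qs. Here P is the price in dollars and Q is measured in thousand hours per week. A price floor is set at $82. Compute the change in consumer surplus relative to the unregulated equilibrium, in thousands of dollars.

Rearranging supply gives Qs = 4P - 13. Equilibrium: 500 - 5P = 4P - 13, so 513 = 9P and P* = 57, Q* = 215.
The floor of 82 is above the equilibrium price 57, so it binds.
At P = 82: Qd = 500 - 5·82 = 90 and Qs = 4·82 - 13 = 315.
Consumer surplus without the control is ½ · (100 - 57) · 215 = 4622.5.
With the floor, consumers buy 90 units at 82, so CS = ½ · (100 - 82) · 90 = 810.
Change in consumer surplus = 810 - 4622.5 = -3812.5.

-3812.5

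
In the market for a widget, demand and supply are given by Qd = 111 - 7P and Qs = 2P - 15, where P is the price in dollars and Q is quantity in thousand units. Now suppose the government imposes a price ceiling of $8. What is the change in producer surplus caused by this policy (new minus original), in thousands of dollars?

-42

Equilibrium: 111 - 7P = 2P - 15, so 126 = 9P and P* = 14, Q* = 13.
Because the ceiling (8) lies below the market-clearing price, it is binding.
At P = 8: Qd = 111 - 7·8 = 55 and Qs = 2·8 - 15 = 1.
Producer surplus without the control is ½ · (14 - 7.5) · 13 = 42.25.
With the ceiling, producers sell 1 units at 8, so PS = ½ · (8 - 7.5) · 1 = 0.25.
Change in producer surplus = 0.25 - 42.25 = -42.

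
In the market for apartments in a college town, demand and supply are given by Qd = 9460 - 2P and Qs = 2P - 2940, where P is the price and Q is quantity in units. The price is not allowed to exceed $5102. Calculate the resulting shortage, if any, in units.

Equilibrium: 9460 - 2P = 2P - 2940, so 12400 = 4P and P* = 3100, Q* = 3260.
Since 5102 is above P* = 3100, the ceiling does not bind and the free-market outcome prevails.
Since the control does not bind, there is no shortage.

0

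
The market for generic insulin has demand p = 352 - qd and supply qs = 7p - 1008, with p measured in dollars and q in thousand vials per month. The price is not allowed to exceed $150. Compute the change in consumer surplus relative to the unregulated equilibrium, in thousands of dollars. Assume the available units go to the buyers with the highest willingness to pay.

-8960

Rearranging demand gives qd = 352 - p. In a free market, 352 - p = 7p - 1008 gives the equilibrium p* = 170, q* = 182.
Because the ceiling (150) lies below the market-clearing price, it is binding.
At p = 150: qd = 352 - 150 = 202 and qs = 7·150 - 1008 = 42.
Consumer surplus without the control is ½ · (352 - 170) · 182 = 16562.
With the ceiling, 42 units are sold at 150 (assume they go to the highest-value buyers). The demand price at q = 42 is 310, so CS = ½ · [(352 - 150) + (310 - 150)] · 42 = 7602.
Change in consumer surplus = 7602 - 16562 = -8960.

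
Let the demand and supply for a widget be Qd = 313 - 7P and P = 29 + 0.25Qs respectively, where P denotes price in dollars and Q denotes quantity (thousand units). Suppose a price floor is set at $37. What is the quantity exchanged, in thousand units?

40

Rearranging supply gives Qs = 4P - 116. Setting quantity demanded equal to quantity supplied, 313 - 7P = 4P - 116, gives P* = 39 and Q* = 40.
Since 37 is below P* = 39, the floor does not bind and the free-market outcome prevails.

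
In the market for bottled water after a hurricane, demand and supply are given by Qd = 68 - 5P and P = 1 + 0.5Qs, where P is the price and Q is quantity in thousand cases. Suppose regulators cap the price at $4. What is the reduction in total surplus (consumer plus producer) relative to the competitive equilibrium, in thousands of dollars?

50.4

Rearranging supply gives Qs = 2P - 2. In a free market, 68 - 5P = 2P - 2 gives the equilibrium P* = 10, Q* = 18.
The ceiling of 4 is below the equilibrium price 10, so it binds.
At P = 4: Qd = 68 - 5·4 = 48 and Qs = 2·4 - 2 = 6.
Quantity traded falls to 6. At Q = 6 the demand price is (68 - 6)/5 = 12.4 and the supply price is (2 + 6)/2 = 4.
Deadweight loss = ½ · (12.4 - 4) · (18 - 6) = ½ · 8.4 · 12 = 50.4.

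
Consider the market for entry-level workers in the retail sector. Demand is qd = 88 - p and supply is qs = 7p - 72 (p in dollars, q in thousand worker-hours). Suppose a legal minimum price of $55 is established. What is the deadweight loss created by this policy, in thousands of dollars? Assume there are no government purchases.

700

Without the control the market clears where 88 - p = 7p - 72, i.e. p* = 20 and q* = 68.
Because the floor (55) lies above the market-clearing price, it is binding.
At p = 55: qd = 88 - 55 = 33 and qs = 7·55 - 72 = 313.
Quantity traded falls to 33. At q = 33 the demand price is 88 - 33 = 55 and the supply price is (72 + 33)/7 = 15.
Deadweight loss = ½ · (55 - 15) · (68 - 33) = ½ · 40 · 35 = 700.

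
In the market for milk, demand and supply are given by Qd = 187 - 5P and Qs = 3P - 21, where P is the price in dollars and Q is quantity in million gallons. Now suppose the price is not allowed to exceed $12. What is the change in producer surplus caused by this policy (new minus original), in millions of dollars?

-504

Equilibrium: 187 - 5P = 3P - 21, so 208 = 8P and P* = 26, Q* = 57.
Because the ceiling (12) lies below the market-clearing price, it is binding.
At P = 12: Qd = 187 - 5·12 = 127 and Qs = 3·12 - 21 = 15.
Producer surplus without the control is ½ · (26 - 7) · 57 = 541.5.
With the ceiling, producers sell 15 units at 12, so PS = ½ · (12 - 7) · 15 = 37.5.
Change in producer surplus = 37.5 - 541.5 = -504.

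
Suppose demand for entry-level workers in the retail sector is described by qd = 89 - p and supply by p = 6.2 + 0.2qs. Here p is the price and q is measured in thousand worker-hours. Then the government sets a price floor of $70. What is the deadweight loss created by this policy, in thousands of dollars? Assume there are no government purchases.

1500

Rearranging supply gives qs = 5p - 31. In a free market, 89 - p = 5p - 31 gives the equilibrium p* = 20, q* = 69.
Since 70 > 20, the floor is binding.
At p = 70: qd = 89 - 70 = 19 and qs = 5·70 - 31 = 319.
Quantity traded falls to 19. At q = 19 the demand price is 89 - 19 = 70 and the supply price is (31 + 19)/5 = 10.
Deadweight loss = ½ · (70 - 10) · (69 - 19) = ½ · 60 · 50 = 1500.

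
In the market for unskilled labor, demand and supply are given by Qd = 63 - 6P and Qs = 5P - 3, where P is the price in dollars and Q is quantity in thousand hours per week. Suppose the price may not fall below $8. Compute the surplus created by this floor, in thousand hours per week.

Without the control the market clears where 63 - 6P = 5P - 3, i.e. P* = 6 and Q* = 27.
Because the floor (8) lies above the market-clearing price, it is binding.
At P = 8: Qd = 63 - 6·8 = 15 and Qs = 5·8 - 3 = 37.
Surplus = Qs - Qd = 37 - 15 = 22.

22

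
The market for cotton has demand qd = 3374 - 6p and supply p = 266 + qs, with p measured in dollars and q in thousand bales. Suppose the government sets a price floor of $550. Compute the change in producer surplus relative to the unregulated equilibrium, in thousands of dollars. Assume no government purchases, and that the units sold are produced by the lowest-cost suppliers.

Rearranging supply gives qs = p - 266. Equilibrium: 3374 - 6p = p - 266, so 3640 = 7p and p* = 520, q* = 254.
Because the floor (550) lies above the market-clearing price, it is binding.
At p = 550: qd = 3374 - 6·550 = 74 and qs = 550 - 266 = 284.
Producer surplus without the control is ½ · (520 - 266) · 254 = 32258.
With the floor, 74 units are sold at 550. The supply price at q = 74 is 340, so PS = ½ · [(550 - 266) + (550 - 340)] · 74 = 18278.
Change in producer surplus = 18278 - 32258 = -13980.

-13980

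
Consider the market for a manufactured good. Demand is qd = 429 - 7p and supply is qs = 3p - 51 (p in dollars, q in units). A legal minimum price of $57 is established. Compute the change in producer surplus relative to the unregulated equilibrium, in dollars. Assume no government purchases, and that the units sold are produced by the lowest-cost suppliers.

-391.5

Without the control the market clears where 429 - 7p = 3p - 51, i.e. p* = 48 and q* = 93.
The floor of 57 is above the equilibrium price 48, so it binds.
At p = 57: qd = 429 - 7·57 = 30 and qs = 3·57 - 51 = 120.
Producer surplus without the control is ½ · (48 - 17) · 93 = 1441.5.
With the floor, 30 units are sold at 57. The supply price at q = 30 is 27, so PS = ½ · [(57 - 17) + (57 - 27)] · 30 = 1050.
Change in producer surplus = 1050 - 1441.5 = -391.5.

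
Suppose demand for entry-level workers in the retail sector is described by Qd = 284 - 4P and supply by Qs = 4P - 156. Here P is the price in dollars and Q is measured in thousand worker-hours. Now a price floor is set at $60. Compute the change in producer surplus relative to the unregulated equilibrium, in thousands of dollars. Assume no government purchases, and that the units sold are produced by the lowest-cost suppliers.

170

Without the control the market clears where 284 - 4P = 4P - 156, i.e. P* = 55 and Q* = 64.
Since 60 > 55, the floor is binding.
At P = 60: Qd = 284 - 4·60 = 44 and Qs = 4·60 - 156 = 84.
Producer surplus without the control is ½ · (55 - 39) · 64 = 512.
With the floor, 44 units are sold at 60. The supply price at Q = 44 is 50, so PS = ½ · [(60 - 39) + (60 - 50)] · 44 = 682.
Change in producer surplus = 682 - 512 = 170.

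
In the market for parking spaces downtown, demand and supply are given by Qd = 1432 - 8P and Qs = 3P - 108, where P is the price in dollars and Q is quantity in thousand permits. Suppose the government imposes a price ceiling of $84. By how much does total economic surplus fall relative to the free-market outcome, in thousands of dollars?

6468

In a free market, 1432 - 8P = 3P - 108 gives the equilibrium P* = 140, Q* = 312.
Because the ceiling (84) lies below the market-clearing price, it is binding.
At P = 84: Qd = 1432 - 8·84 = 760 and Qs = 3·84 - 108 = 144.
Quantity traded falls to 144. At Q = 144 the demand price is (1432 - 144)/8 = 161 and the supply price is (108 + 144)/3 = 84.
Deadweight loss = ½ · (161 - 84) · (312 - 144) = ½ · 77 · 168 = 6468.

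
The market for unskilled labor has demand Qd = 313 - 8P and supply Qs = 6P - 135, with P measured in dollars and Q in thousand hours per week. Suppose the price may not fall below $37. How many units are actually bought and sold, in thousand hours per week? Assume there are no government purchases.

17

Equilibrium: 313 - 8P = 6P - 135, so 448 = 14P and P* = 32, Q* = 57.
The floor of 37 is above the equilibrium price 32, so it binds.
At P = 37: Qd = 313 - 8·37 = 17 and Qs = 6·37 - 135 = 87.
The quantity actually transacted is the short side, demand: 17.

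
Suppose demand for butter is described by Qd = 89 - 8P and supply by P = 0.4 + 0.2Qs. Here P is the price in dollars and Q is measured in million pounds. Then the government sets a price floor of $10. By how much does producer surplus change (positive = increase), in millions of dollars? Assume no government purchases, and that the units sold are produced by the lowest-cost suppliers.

Rearranging supply gives Qs = 5P - 2. Setting quantity demanded equal to quantity supplied, 89 - 8P = 5P - 2, gives P* = 7 and Q* = 33.
The floor of 10 is above the equilibrium price 7, so it binds.
At P = 10: Qd = 89 - 8·10 = 9 and Qs = 5·10 - 2 = 48.
Producer surplus without the control is ½ · (7 - 0.4) · 33 = 108.9.
With the floor, 9 units are sold at 10. The supply price at Q = 9 is 2.2, so PS = ½ · [(10 - 0.4) + (10 - 2.2)] · 9 = 78.3.
Change in producer surplus = 78.3 - 108.9 = -30.6.

-30.6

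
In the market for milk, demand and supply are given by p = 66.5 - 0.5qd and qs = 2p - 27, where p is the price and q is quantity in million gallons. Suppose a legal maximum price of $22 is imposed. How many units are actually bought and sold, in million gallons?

17

Rearranging demand gives qd = 133 - 2p. In a free market, 133 - 2p = 2p - 27 gives the equilibrium p* = 40, q* = 53.
Because the ceiling (22) lies below the market-clearing price, it is binding.
At p = 22: qd = 133 - 2·22 = 89 and qs = 2·22 - 27 = 17.
The quantity actually transacted is the short side, supply: 17.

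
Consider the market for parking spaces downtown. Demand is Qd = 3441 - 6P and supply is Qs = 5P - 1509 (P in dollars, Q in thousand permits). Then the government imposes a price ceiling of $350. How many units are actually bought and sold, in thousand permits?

241

Without the control the market clears where 3441 - 6P = 5P - 1509, i.e. P* = 450 and Q* = 741.
Because the ceiling (350) lies below the market-clearing price, it is binding.
At P = 350: Qd = 3441 - 6·350 = 1341 and Qs = 5·350 - 1509 = 241.
The quantity actually transacted is the short side, supply: 241.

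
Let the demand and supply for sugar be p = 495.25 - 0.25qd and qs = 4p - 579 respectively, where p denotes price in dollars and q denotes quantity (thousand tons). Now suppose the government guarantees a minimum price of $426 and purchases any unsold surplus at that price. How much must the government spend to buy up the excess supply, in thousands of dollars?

361248

Rearranging demand gives qd = 1981 - 4p. Equilibrium: 1981 - 4p = 4p - 579, so 2560 = 8p and p* = 320, q* = 701.
The floor of 426 is above the equilibrium price 320, so it binds.
At p = 426: qd = 1981 - 4·426 = 277 and qs = 4·426 - 579 = 1125.
Surplus = qs - qd = 848.
Government expenditure = surplus × support price = 848 × 426 = 361248.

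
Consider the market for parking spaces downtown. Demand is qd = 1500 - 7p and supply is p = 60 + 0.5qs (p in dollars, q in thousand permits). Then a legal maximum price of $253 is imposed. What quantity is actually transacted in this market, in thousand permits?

Rearranging supply gives qs = 2p - 120. Equilibrium: 1500 - 7p = 2p - 120, so 1620 = 9p and p* = 180, q* = 240.
Since 253 is above p* = 180, the ceiling does not bind and the free-market outcome prevails.

240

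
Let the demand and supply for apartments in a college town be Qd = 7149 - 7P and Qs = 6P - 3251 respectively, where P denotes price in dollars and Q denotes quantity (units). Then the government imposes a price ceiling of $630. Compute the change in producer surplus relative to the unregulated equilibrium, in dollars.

Setting quantity demanded equal to quantity supplied, 7149 - 7P = 6P - 3251, gives P* = 800 and Q* = 1549.
Because the ceiling (630) lies below the market-clearing price, it is binding.
At P = 630: Qd = 7149 - 7·630 = 2739 and Qs = 6·630 - 3251 = 529.
Producer surplus without the control is ½ · (800 - 3251/6) · 1549 = 2399401/12.
With the ceiling, producers sell 529 units at 630, so PS = ½ · (630 - 3251/6) · 529 = 279841/12.
Change in producer surplus = 279841/12 - 2399401/12 = -176630.

-176630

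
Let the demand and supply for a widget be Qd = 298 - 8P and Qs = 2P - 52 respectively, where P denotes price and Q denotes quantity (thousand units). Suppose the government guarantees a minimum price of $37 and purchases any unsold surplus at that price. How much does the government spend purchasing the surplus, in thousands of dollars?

In a free market, 298 - 8P = 2P - 52 gives the equilibrium P* = 35, Q* = 18.
Since 37 > 35, the floor is binding.
At P = 37: Qd = 298 - 8·37 = 2 and Qs = 2·37 - 52 = 22.
Surplus = Qs - Qd = 20.
Government expenditure = surplus × support price = 20 × 37 = 740.

740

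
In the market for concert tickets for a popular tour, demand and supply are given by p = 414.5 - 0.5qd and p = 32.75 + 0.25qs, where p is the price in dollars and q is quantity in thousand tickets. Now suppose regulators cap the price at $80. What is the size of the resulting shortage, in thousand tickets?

Rearranging demand gives qd = 829 - 2p; rearranging supply gives qs = 4p - 131. Equilibrium: 829 - 2p = 4p - 131, so 960 = 6p and p* = 160, q* = 509.
The ceiling of 80 is below the equilibrium price 160, so it binds.
At p = 80: qd = 829 - 2·80 = 669 and qs = 4·80 - 131 = 189.
Shortage = qd - qs = 669 - 189 = 480.

480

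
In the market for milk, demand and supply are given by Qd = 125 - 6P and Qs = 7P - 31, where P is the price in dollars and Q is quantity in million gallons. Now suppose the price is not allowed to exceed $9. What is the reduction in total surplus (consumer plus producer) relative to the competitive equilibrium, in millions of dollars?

68.25

Equilibrium: 125 - 6P = 7P - 31, so 156 = 13P and P* = 12, Q* = 53.
Because the ceiling (9) lies below the market-clearing price, it is binding.
At P = 9: Qd = 125 - 6·9 = 71 and Qs = 7·9 - 31 = 32.
Quantity traded falls to 32. At Q = 32 the demand price is (125 - 32)/6 = 15.5 and the supply price is (31 + 32)/7 = 9.
Deadweight loss = ½ · (15.5 - 9) · (53 - 32) = ½ · 6.5 · 21 = 68.25.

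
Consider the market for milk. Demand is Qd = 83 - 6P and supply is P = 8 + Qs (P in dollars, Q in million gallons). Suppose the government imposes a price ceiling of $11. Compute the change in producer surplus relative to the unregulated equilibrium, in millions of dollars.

Rearranging supply gives Qs = P - 8. In a free market, 83 - 6P = P - 8 gives the equilibrium P* = 13, Q* = 5.
The ceiling of 11 is below the equilibrium price 13, so it binds.
At P = 11: Qd = 83 - 6·11 = 17 and Qs = 11 - 8 = 3.
Producer surplus without the control is ½ · (13 - 8) · 5 = 12.5.
With the ceiling, producers sell 3 units at 11, so PS = ½ · (11 - 8) · 3 = 4.5.
Change in producer surplus = 4.5 - 12.5 = -8.

-8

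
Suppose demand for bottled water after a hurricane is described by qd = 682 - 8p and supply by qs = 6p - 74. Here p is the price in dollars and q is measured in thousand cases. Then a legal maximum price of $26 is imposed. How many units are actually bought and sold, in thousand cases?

In a free market, 682 - 8p = 6p - 74 gives the equilibrium p* = 54, q* = 250.
Since 26 < 54, the ceiling is binding.
At p = 26: qd = 682 - 8·26 = 474 and qs = 6·26 - 74 = 82.
The quantity actually transacted is the short side, supply: 82.

82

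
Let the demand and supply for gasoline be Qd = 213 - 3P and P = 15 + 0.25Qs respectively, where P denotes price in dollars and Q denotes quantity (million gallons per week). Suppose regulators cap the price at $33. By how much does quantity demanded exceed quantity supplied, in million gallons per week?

Rearranging supply gives Qs = 4P - 60. In a free market, 213 - 3P = 4P - 60 gives the equilibrium P* = 39, Q* = 96.
The ceiling of 33 is below the equilibrium price 39, so it binds.
At P = 33: Qd = 213 - 3·33 = 114 and Qs = 4·33 - 60 = 72.
Shortage = Qd - Qs = 114 - 72 = 42.

42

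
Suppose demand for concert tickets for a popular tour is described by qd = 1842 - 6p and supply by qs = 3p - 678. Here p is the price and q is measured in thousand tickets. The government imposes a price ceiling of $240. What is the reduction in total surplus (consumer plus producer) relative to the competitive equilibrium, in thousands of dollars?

Equilibrium: 1842 - 6p = 3p - 678, so 2520 = 9p and p* = 280, q* = 162.
Because the ceiling (240) lies below the market-clearing price, it is binding.
At p = 240: qd = 1842 - 6·240 = 402 and qs = 3·240 - 678 = 42.
Quantity traded falls to 42. At q = 42 the demand price is (1842 - 42)/6 = 300 and the supply price is (678 + 42)/3 = 240.
Deadweight loss = ½ · (300 - 240) · (162 - 42) = ½ · 60 · 120 = 3600.

3600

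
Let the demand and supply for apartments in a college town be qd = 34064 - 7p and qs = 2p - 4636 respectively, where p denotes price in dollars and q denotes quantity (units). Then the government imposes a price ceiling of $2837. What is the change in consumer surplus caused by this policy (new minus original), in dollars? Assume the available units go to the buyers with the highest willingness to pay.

907060

Without the control the market clears where 34064 - 7p = 2p - 4636, i.e. p* = 4300 and q* = 3964.
Since 2837 < 4300, the ceiling is binding.
At p = 2837: qd = 34064 - 7·2837 = 14205 and qs = 2·2837 - 4636 = 1038.
Consumer surplus without the control is ½ · (34064/7 - 4300) · 3964 = 7856648/7.
With the ceiling, 1038 units are sold at 2837 (assume they go to the highest-value buyers). The demand price at q = 1038 is 4718, so CS = ½ · [(34064/7 - 2837) + (4718 - 2837)] · 1038 = 14206068/7.
Change in consumer surplus = 14206068/7 - 7856648/7 = 907060.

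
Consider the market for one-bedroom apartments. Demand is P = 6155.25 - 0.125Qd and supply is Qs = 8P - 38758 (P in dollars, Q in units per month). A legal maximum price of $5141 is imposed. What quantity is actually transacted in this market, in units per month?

2370

Rearranging demand gives Qd = 49242 - 8P. Equilibrium: 49242 - 8P = 8P - 38758, so 88000 = 16P and P* = 5500, Q* = 5242.
Since 5141 < 5500, the ceiling is binding.
At P = 5141: Qd = 49242 - 8·5141 = 8114 and Qs = 8·5141 - 38758 = 2370.
The quantity actually transacted is the short side, supply: 2370.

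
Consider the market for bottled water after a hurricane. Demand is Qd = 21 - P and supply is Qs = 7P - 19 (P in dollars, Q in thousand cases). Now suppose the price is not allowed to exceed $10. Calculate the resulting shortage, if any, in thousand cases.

In a free market, 21 - P = 7P - 19 gives the equilibrium P* = 5, Q* = 16.
The ceiling of 10 is above the equilibrium price 5, so it is not binding; the market clears at P* = 5, Q* = 16.
Since the control does not bind, there is no shortage.

0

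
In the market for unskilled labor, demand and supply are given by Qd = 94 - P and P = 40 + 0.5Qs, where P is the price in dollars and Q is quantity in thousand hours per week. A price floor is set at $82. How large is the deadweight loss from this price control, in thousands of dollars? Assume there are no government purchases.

Rearranging supply gives Qs = 2P - 80. Setting quantity demanded equal to quantity supplied, 94 - P = 2P - 80, gives P* = 58 and Q* = 36.
Because the floor (82) lies above the market-clearing price, it is binding.
At P = 82: Qd = 94 - 82 = 12 and Qs = 2·82 - 80 = 84.
Quantity traded falls to 12. At Q = 12 the demand price is 94 - 12 = 82 and the supply price is (80 + 12)/2 = 46.
Deadweight loss = ½ · (82 - 46) · (36 - 12) = ½ · 36 · 24 = 432.

432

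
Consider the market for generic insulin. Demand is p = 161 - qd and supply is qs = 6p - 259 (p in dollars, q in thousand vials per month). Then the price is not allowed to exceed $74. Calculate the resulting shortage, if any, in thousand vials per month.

Rearranging demand gives qd = 161 - p. Setting quantity demanded equal to quantity supplied, 161 - p = 6p - 259, gives p* = 60 and q* = 101.
The ceiling of 74 is above the equilibrium price 60, so it is not binding; the market clears at p* = 60, q* = 101.
Since the control does not bind, there is no shortage.

0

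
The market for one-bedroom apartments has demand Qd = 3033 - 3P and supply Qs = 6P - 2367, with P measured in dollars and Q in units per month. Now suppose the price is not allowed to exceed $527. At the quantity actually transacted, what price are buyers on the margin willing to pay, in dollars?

746

In a free market, 3033 - 3P = 6P - 2367 gives the equilibrium P* = 600, Q* = 1233.
The ceiling of 527 is below the equilibrium price 600, so it binds.
At P = 527: Qd = 3033 - 3·527 = 1452 and Qs = 6·527 - 2367 = 795.
Only 795 units reach the market. On the demand curve, the marginal buyer's willingness to pay at Q = 795 is (3033 - 795)/3 = 746.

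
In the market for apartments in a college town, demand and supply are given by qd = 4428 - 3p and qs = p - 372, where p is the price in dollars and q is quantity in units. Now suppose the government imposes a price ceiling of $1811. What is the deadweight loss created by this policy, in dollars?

0

Setting quantity demanded equal to quantity supplied, 4428 - 3p = p - 372, gives p* = 1200 and q* = 828.
The ceiling of 1811 is above the equilibrium price 1200, so it is not binding; the market clears at p* = 1200, q* = 828.
Since the control does not bind, no trades are prevented and deadweight loss is zero.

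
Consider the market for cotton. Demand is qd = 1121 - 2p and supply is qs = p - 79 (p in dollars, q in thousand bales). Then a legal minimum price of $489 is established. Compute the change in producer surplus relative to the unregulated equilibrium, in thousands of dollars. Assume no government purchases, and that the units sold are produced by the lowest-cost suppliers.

Equilibrium: 1121 - 2p = p - 79, so 1200 = 3p and p* = 400, q* = 321.
The floor of 489 is above the equilibrium price 400, so it binds.
At p = 489: qd = 1121 - 2·489 = 143 and qs = 489 - 79 = 410.
Producer surplus without the control is ½ · (400 - 79) · 321 = 51520.5.
With the floor, 143 units are sold at 489. The supply price at q = 143 is 222, so PS = ½ · [(489 - 79) + (489 - 222)] · 143 = 48405.5.
Change in producer surplus = 48405.5 - 51520.5 = -3115.

-3115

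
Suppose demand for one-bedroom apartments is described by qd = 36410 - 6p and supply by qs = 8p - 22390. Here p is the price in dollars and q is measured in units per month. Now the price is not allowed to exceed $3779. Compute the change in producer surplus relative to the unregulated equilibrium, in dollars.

-4010446

In a free market, 36410 - 6p = 8p - 22390 gives the equilibrium p* = 4200, q* = 11210.
Because the ceiling (3779) lies below the market-clearing price, it is binding.
At p = 3779: qd = 36410 - 6·3779 = 13736 and qs = 8·3779 - 22390 = 7842.
Producer surplus without the control is ½ · (4200 - 2798.75) · 11210 = 7854006.25.
With the ceiling, producers sell 7842 units at 3779, so PS = ½ · (3779 - 2798.75) · 7842 = 3843560.25.
Change in producer surplus = 3843560.25 - 7854006.25 = -4010446.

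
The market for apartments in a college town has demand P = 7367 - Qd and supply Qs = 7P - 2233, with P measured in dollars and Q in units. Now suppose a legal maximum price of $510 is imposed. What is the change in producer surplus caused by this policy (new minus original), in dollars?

-2588880

Rearranging demand gives Qd = 7367 - P. In a free market, 7367 - P = 7P - 2233 gives the equilibrium P* = 1200, Q* = 6167.
Since 510 < 1200, the ceiling is binding.
At P = 510: Qd = 7367 - 510 = 6857 and Qs = 7·510 - 2233 = 1337.
Producer surplus without the control is ½ · (1200 - 319) · 6167 = 2716563.5.
With the ceiling, producers sell 1337 units at 510, so PS = ½ · (510 - 319) · 1337 = 127683.5.
Change in producer surplus = 127683.5 - 2716563.5 = -2588880.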